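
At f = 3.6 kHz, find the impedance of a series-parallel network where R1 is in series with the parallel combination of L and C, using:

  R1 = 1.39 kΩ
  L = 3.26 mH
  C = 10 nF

Step 1 — Angular frequency: ω = 2π·f = 2π·3600 = 2.262e+04 rad/s.
Step 2 — Component impedances:
  R1: Z = R = 1390 Ω
  L: Z = jωL = j·2.262e+04·0.00326 = 0 + j73.74 Ω
  C: Z = 1/(jωC) = -j/(ω·C) = 0 - j4421 Ω
Step 3 — Parallel branch: L || C = 1/(1/L + 1/C) = 0 + j74.99 Ω.
Step 4 — Series with R1: Z_total = R1 + (L || C) = 1390 + j74.99 Ω = 1392∠3.1° Ω.

Z = 1390 + j74.99 Ω = 1392∠3.1° Ω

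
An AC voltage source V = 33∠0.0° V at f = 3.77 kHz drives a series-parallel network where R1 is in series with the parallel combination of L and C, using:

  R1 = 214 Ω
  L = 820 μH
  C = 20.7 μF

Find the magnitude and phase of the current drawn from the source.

Step 1 — Angular frequency: ω = 2π·f = 2π·3770 = 2.369e+04 rad/s.
Step 2 — Component impedances:
  R1: Z = R = 214 Ω
  L: Z = jωL = j·2.369e+04·0.00082 = 0 + j19.42 Ω
  C: Z = 1/(jωC) = -j/(ω·C) = 0 - j2.039 Ω
Step 3 — Parallel branch: L || C = 1/(1/L + 1/C) = 0 - j2.279 Ω.
Step 4 — Series with R1: Z_total = R1 + (L || C) = 214 - j2.279 Ω = 214∠-0.6° Ω.
Step 5 — Source phasor: V = 33∠0.0° V = 33 V.
Step 6 — Ohm's law: I = V / Z_total = (33) / (214 - j2.279) = 0.1542 + j0.001642 A.
Step 7 — Convert to polar: |I| = 0.1542 A, ∠I = 0.6°.

I = 0.1542∠0.6° A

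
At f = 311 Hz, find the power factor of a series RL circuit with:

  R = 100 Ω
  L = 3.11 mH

Step 1 — Angular frequency: ω = 2π·f = 2π·311 = 1954 rad/s.
Step 2 — Component impedances:
  R: Z = R = 100 Ω
  L: Z = jωL = j·1954·0.00311 = 0 + j6.077 Ω
Step 3 — Series combination: Z_total = R + L = 100 + j6.077 Ω = 100.2∠3.5° Ω.
Step 4 — Power factor: PF = cos(φ) = Re(Z)/|Z| = 100/100.18 = 0.9982.
Step 5 — Type: Im(Z) = 6.077 ⇒ lagging (phase φ = 3.5°).

PF = 0.9982 (lagging, φ = 3.5°)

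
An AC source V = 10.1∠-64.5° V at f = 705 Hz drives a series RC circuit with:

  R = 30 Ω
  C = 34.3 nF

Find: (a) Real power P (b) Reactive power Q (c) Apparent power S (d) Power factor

Step 1 — Angular frequency: ω = 2π·f = 2π·705 = 4430 rad/s.
Step 2 — Component impedances:
  R: Z = R = 30 Ω
  C: Z = 1/(jωC) = -j/(ω·C) = 0 - j6582 Ω
Step 3 — Series combination: Z_total = R + C = 30 - j6582 Ω = 6582∠-89.7° Ω.
Step 4 — Source phasor: V = 10.1∠-64.5° V = 4.348 - j9.116 V.
Step 5 — Current: I = V / Z = 0.001388 + j0.0006543 A = 0.001535∠25.2° A.
Step 6 — Complex power: S = V·I* = 7.064e-05 - j0.0155 VA.
Step 7 — Real power: P = Re(S) = 7.064e-05 W.
Step 8 — Reactive power: Q = Im(S) = -0.0155 VAR.
Step 9 — Apparent power: |S| = 0.0155 VA.
Step 10 — Power factor: PF = P/|S| = 0.004558 (leading).

(a) P = 7.064e-05 W  (b) Q = -0.0155 VAR  (c) S = 0.0155 VA  (d) PF = 0.004558 (leading)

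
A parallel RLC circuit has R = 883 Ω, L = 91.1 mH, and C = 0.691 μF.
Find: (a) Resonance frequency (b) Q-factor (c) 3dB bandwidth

Step 1 — Resonance: ω₀ = 1/√(LC) = 1/√(0.0911·6.91e-07) = 3986 rad/s.
Step 2 — f₀ = ω₀/(2π) = 634.3 Hz.
Step 3 — Parallel Q: Q = R/(ω₀L) = 883/(3986·0.0911) = 2.432.
Step 4 — Bandwidth: Δω = ω₀/Q = 1639 rad/s; BW = Δω/(2π) = 260.8 Hz.

(a) f₀ = 634.3 Hz  (b) Q = 2.432  (c) BW = 260.8 Hz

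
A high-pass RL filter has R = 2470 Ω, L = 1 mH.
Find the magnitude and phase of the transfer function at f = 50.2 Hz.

Step 1 — Angular frequency: ω = 2π·50.2 = 315.4 rad/s.
Step 2 — Transfer function: H(jω) = jωL/(R + jωL).
Step 3 — Numerator jωL = j·0.3154; denominator R + jωL = 2470 + j0.3154.
Step 4 — H = 1.631e-08 + j0.0001277.
Step 5 — Magnitude: |H| = 0.0001277 (-77.9 dB); phase: φ = 90.0°.

|H| = 0.0001277 (-77.9 dB), φ = 90.0°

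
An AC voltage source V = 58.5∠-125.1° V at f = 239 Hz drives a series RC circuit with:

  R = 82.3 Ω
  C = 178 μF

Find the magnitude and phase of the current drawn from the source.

Step 1 — Angular frequency: ω = 2π·f = 2π·239 = 1502 rad/s.
Step 2 — Component impedances:
  R: Z = R = 82.3 Ω
  C: Z = 1/(jωC) = -j/(ω·C) = 0 - j3.741 Ω
Step 3 — Series combination: Z_total = R + C = 82.3 - j3.741 Ω = 82.38∠-2.6° Ω.
Step 4 — Source phasor: V = 58.5∠-125.1° V = -33.64 - j47.86 V.
Step 5 — Ohm's law: I = V / Z_total = (-33.64 - j47.86) / (82.3 - j3.741) = -0.3815 - j0.5989 A.
Step 6 — Convert to polar: |I| = 0.7101 A, ∠I = -122.5°.

I = 0.7101∠-122.5° A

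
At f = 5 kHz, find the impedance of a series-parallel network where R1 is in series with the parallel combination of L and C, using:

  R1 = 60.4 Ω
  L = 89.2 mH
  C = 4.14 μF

Step 1 — Angular frequency: ω = 2π·f = 2π·5000 = 3.142e+04 rad/s.
Step 2 — Component impedances:
  R1: Z = R = 60.4 Ω
  L: Z = jωL = j·3.142e+04·0.0892 = 0 + j2802 Ω
  C: Z = 1/(jωC) = -j/(ω·C) = 0 - j7.689 Ω
Step 3 — Parallel branch: L || C = 1/(1/L + 1/C) = 0 - j7.71 Ω.
Step 4 — Series with R1: Z_total = R1 + (L || C) = 60.4 - j7.71 Ω = 60.89∠-7.3° Ω.

Z = 60.4 - j7.71 Ω = 60.89∠-7.3° Ω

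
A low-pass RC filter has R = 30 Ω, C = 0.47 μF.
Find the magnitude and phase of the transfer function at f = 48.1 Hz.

Step 1 — Angular frequency: ω = 2π·48.1 = 302.2 rad/s.
Step 2 — Transfer function: H(jω) = 1/(1 + jωRC).
Step 3 — Denominator: 1 + jωRC = 1 + j·302.2·30·4.7e-07 = 1 + j0.004261.
Step 4 — H = 1 - j0.004261.
Step 5 — Magnitude: |H| = 1 (-0.0 dB); phase: φ = -0.2°.

|H| = 1 (-0.0 dB), φ = -0.2°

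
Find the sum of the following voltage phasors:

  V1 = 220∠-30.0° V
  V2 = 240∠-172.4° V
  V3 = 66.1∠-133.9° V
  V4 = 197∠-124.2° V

Step 1 — Convert each phasor to rectangular form:
  V1 = 220·(cos(-30.0°) + j·sin(-30.0°)) = 190.5 - j110 V
  V2 = 240·(cos(-172.4°) + j·sin(-172.4°)) = -237.9 - j31.74 V
  V3 = 66.1·(cos(-133.9°) + j·sin(-133.9°)) = -45.83 - j47.63 V
  V4 = 197·(cos(-124.2°) + j·sin(-124.2°)) = -110.7 - j162.9 V
Step 2 — Sum components: V_total = -203.9 - j352.3 V.
Step 3 — Convert to polar: |V_total| = 407.1 V, ∠V_total = -120.1°.

V_total = 407.1∠-120.1° V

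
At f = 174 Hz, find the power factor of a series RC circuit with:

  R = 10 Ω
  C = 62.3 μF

Step 1 — Angular frequency: ω = 2π·f = 2π·174 = 1093 rad/s.
Step 2 — Component impedances:
  R: Z = R = 10 Ω
  C: Z = 1/(jωC) = -j/(ω·C) = 0 - j14.68 Ω
Step 3 — Series combination: Z_total = R + C = 10 - j14.68 Ω = 17.76∠-55.7° Ω.
Step 4 — Power factor: PF = cos(φ) = Re(Z)/|Z| = 10/17.764 = 0.5629.
Step 5 — Type: Im(Z) = -14.68 ⇒ leading (phase φ = -55.7°).

PF = 0.5629 (leading, φ = -55.7°)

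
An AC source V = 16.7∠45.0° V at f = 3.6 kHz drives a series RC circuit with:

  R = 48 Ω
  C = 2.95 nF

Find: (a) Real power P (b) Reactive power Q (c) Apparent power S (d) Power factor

Step 1 — Angular frequency: ω = 2π·f = 2π·3600 = 2.262e+04 rad/s.
Step 2 — Component impedances:
  R: Z = R = 48 Ω
  C: Z = 1/(jωC) = -j/(ω·C) = 0 - j1.499e+04 Ω
Step 3 — Series combination: Z_total = R + C = 48 - j1.499e+04 Ω = 1.499e+04∠-89.8° Ω.
Step 4 — Source phasor: V = 16.7∠45.0° V = 11.81 + j11.81 V.
Step 5 — Current: I = V / Z = -0.0007854 + j0.0007905 A = 0.001114∠134.8° A.
Step 6 — Complex power: S = V·I* = 5.96e-05 - j0.01861 VA.
Step 7 — Real power: P = Re(S) = 5.96e-05 W.
Step 8 — Reactive power: Q = Im(S) = -0.01861 VAR.
Step 9 — Apparent power: |S| = 0.01861 VA.
Step 10 — Power factor: PF = P/|S| = 0.003203 (leading).

(a) P = 5.96e-05 W  (b) Q = -0.01861 VAR  (c) S = 0.01861 VA  (d) PF = 0.003203 (leading)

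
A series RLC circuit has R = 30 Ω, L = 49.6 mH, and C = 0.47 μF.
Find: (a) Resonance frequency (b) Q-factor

Step 1 — Resonance condition Im(Z)=0 gives ω₀ = 1/√(LC).
Step 2 — ω₀ = 1/√(0.0496·4.7e-07) = 6550 rad/s.
Step 3 — f₀ = ω₀/(2π) = 1042 Hz.
Step 4 — Series Q: Q = ω₀L/R = 6550·0.0496/30 = 10.83.

(a) f₀ = 1042 Hz  (b) Q = 10.83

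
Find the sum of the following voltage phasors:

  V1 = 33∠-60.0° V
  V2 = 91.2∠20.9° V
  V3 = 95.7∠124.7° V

Step 1 — Convert each phasor to rectangular form:
  V1 = 33·(cos(-60.0°) + j·sin(-60.0°)) = 16.5 - j28.58 V
  V2 = 91.2·(cos(20.9°) + j·sin(20.9°)) = 85.2 + j32.53 V
  V3 = 95.7·(cos(124.7°) + j·sin(124.7°)) = -54.48 + j78.68 V
Step 2 — Sum components: V_total = 47.22 + j82.63 V.
Step 3 — Convert to polar: |V_total| = 95.17 V, ∠V_total = 60.3°.

V_total = 95.17∠60.3° V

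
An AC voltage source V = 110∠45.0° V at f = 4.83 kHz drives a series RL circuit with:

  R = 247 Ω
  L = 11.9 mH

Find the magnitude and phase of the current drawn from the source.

Step 1 — Angular frequency: ω = 2π·f = 2π·4830 = 3.035e+04 rad/s.
Step 2 — Component impedances:
  R: Z = R = 247 Ω
  L: Z = jωL = j·3.035e+04·0.0119 = 0 + j361.1 Ω
Step 3 — Series combination: Z_total = R + L = 247 + j361.1 Ω = 437.5∠55.6° Ω.
Step 4 — Source phasor: V = 110∠45.0° V = 77.78 + j77.78 V.
Step 5 — Ohm's law: I = V / Z_total = (77.78 + j77.78) / (247 + j361.1) = 0.2471 - j0.04638 A.
Step 6 — Convert to polar: |I| = 0.2514 A, ∠I = -10.6°.

I = 0.2514∠-10.6° A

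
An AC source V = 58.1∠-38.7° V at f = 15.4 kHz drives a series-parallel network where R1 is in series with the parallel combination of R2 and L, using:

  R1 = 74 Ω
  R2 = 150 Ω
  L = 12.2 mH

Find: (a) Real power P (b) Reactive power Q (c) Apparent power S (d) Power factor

Step 1 — Angular frequency: ω = 2π·f = 2π·1.54e+04 = 9.676e+04 rad/s.
Step 2 — Component impedances:
  R1: Z = R = 74 Ω
  R2: Z = R = 150 Ω
  L: Z = jωL = j·9.676e+04·0.0122 = 0 + j1180 Ω
Step 3 — Parallel branch: R2 || L = 1/(1/R2 + 1/L) = 147.6 + j18.76 Ω.
Step 4 — Series with R1: Z_total = R1 + (R2 || L) = 221.6 + j18.76 Ω = 222.4∠4.8° Ω.
Step 5 — Source phasor: V = 58.1∠-38.7° V = 45.34 - j36.33 V.
Step 6 — Current: I = V / Z = 0.1894 - j0.1799 A = 0.2612∠-43.5° A.
Step 7 — Complex power: S = V·I* = 15.12 + j1.28 VA.
Step 8 — Real power: P = Re(S) = 15.12 W.
Step 9 — Reactive power: Q = Im(S) = 1.28 VAR.
Step 10 — Apparent power: |S| = 15.18 VA.
Step 11 — Power factor: PF = P/|S| = 0.9964 (lagging).

(a) P = 15.12 W  (b) Q = 1.28 VAR  (c) S = 15.18 VA  (d) PF = 0.9964 (lagging)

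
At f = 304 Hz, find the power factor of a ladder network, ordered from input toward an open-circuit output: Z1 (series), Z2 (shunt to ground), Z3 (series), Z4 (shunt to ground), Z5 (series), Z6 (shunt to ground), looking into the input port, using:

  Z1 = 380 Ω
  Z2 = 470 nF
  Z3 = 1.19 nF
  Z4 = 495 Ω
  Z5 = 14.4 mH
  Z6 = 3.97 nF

Step 1 — Angular frequency: ω = 2π·f = 2π·304 = 1910 rad/s.
Step 2 — Component impedances:
  Z1: Z = R = 380 Ω
  Z2: Z = 1/(jωC) = -j/(ω·C) = 0 - j1114 Ω
  Z3: Z = 1/(jωC) = -j/(ω·C) = 0 - j4.399e+05 Ω
  Z4: Z = R = 495 Ω
  Z5: Z = jωL = j·1910·0.0144 = 0 + j27.51 Ω
  Z6: Z = 1/(jωC) = -j/(ω·C) = 0 - j1.319e+05 Ω
Step 3 — Ladder network (open output): work backward from the far end, alternating series and parallel combinations. Z_in = 380 - j1111 Ω = 1174∠-71.1° Ω.
Step 4 — Power factor: PF = cos(φ) = Re(Z)/|Z| = 380/1174.3 = 0.3236.
Step 5 — Type: Im(Z) = -1111 ⇒ leading (phase φ = -71.1°).

PF = 0.3236 (leading, φ = -71.1°)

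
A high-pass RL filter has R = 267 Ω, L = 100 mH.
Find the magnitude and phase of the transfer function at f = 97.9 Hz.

Step 1 — Angular frequency: ω = 2π·97.9 = 615.1 rad/s.
Step 2 — Transfer function: H(jω) = jωL/(R + jωL).
Step 3 — Numerator jωL = j·61.51; denominator R + jωL = 267 + j61.51.
Step 4 — H = 0.0504 + j0.2188.
Step 5 — Magnitude: |H| = 0.2245 (-13.0 dB); phase: φ = 77.0°.

|H| = 0.2245 (-13.0 dB), φ = 77.0°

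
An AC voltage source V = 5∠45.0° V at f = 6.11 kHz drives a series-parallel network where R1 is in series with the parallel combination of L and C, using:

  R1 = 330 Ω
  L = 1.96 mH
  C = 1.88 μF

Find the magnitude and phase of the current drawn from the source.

Step 1 — Angular frequency: ω = 2π·f = 2π·6110 = 3.839e+04 rad/s.
Step 2 — Component impedances:
  R1: Z = R = 330 Ω
  L: Z = jωL = j·3.839e+04·0.00196 = 0 + j75.24 Ω
  C: Z = 1/(jωC) = -j/(ω·C) = 0 - j13.86 Ω
Step 3 — Parallel branch: L || C = 1/(1/L + 1/C) = 0 - j16.98 Ω.
Step 4 — Series with R1: Z_total = R1 + (L || C) = 330 - j16.98 Ω = 330.4∠-2.9° Ω.
Step 5 — Source phasor: V = 5∠45.0° V = 3.536 + j3.536 V.
Step 6 — Ohm's law: I = V / Z_total = (3.536 + j3.536) / (330 - j16.98) = 0.01014 + j0.01124 A.
Step 7 — Convert to polar: |I| = 0.01513 A, ∠I = 47.9°.

I = 0.01513∠47.9° A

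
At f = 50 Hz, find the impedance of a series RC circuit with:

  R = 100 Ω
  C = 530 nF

Step 1 — Angular frequency: ω = 2π·f = 2π·50 = 314.2 rad/s.
Step 2 — Component impedances:
  R: Z = R = 100 Ω
  C: Z = 1/(jωC) = -j/(ω·C) = 0 - j6006 Ω
Step 3 — Series combination: Z_total = R + C = 100 - j6006 Ω = 6007∠-89.0° Ω.

Z = 100 - j6006 Ω = 6007∠-89.0° Ω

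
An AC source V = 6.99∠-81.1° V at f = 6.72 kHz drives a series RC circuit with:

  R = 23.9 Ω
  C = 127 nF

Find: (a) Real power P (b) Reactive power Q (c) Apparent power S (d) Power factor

Step 1 — Angular frequency: ω = 2π·f = 2π·6720 = 4.222e+04 rad/s.
Step 2 — Component impedances:
  R: Z = R = 23.9 Ω
  C: Z = 1/(jωC) = -j/(ω·C) = 0 - j186.5 Ω
Step 3 — Series combination: Z_total = R + C = 23.9 - j186.5 Ω = 188∠-82.7° Ω.
Step 4 — Source phasor: V = 6.99∠-81.1° V = 1.081 - j6.906 V.
Step 5 — Current: I = V / Z = 0.03716 + j0.001036 A = 0.03718∠1.6° A.
Step 6 — Complex power: S = V·I* = 0.03304 - j0.2578 VA.
Step 7 — Real power: P = Re(S) = 0.03304 W.
Step 8 — Reactive power: Q = Im(S) = -0.2578 VAR.
Step 9 — Apparent power: |S| = 0.2599 VA.
Step 10 — Power factor: PF = P/|S| = 0.1271 (leading).

(a) P = 0.03304 W  (b) Q = -0.2578 VAR  (c) S = 0.2599 VA  (d) PF = 0.1271 (leading)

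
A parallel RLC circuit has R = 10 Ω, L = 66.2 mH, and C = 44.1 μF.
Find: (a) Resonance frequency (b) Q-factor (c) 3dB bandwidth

Step 1 — Resonance: ω₀ = 1/√(LC) = 1/√(0.0662·4.41e-05) = 585.3 rad/s.
Step 2 — f₀ = ω₀/(2π) = 93.15 Hz.
Step 3 — Parallel Q: Q = R/(ω₀L) = 10/(585.3·0.0662) = 0.2581.
Step 4 — Bandwidth: Δω = ω₀/Q = 2268 rad/s; BW = Δω/(2π) = 360.9 Hz.

(a) f₀ = 93.15 Hz  (b) Q = 0.2581  (c) BW = 360.9 Hz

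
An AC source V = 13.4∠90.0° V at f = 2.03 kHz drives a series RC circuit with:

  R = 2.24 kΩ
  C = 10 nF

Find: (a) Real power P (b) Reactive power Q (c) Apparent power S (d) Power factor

Step 1 — Angular frequency: ω = 2π·f = 2π·2030 = 1.275e+04 rad/s.
Step 2 — Component impedances:
  R: Z = R = 2240 Ω
  C: Z = 1/(jωC) = -j/(ω·C) = 0 - j7840 Ω
Step 3 — Series combination: Z_total = R + C = 2240 - j7840 Ω = 8154∠-74.1° Ω.
Step 4 — Source phasor: V = 13.4∠90.0° V = 0 + j13.4 V.
Step 5 — Current: I = V / Z = -0.00158 + j0.0004515 A = 0.001643∠164.1° A.
Step 6 — Complex power: S = V·I* = 0.00605 - j0.02117 VA.
Step 7 — Real power: P = Re(S) = 0.00605 W.
Step 8 — Reactive power: Q = Im(S) = -0.02117 VAR.
Step 9 — Apparent power: |S| = 0.02202 VA.
Step 10 — Power factor: PF = P/|S| = 0.2747 (leading).

(a) P = 0.00605 W  (b) Q = -0.02117 VAR  (c) S = 0.02202 VA  (d) PF = 0.2747 (leading)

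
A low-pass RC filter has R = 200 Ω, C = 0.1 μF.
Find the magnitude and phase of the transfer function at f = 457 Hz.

Step 1 — Angular frequency: ω = 2π·457 = 2871 rad/s.
Step 2 — Transfer function: H(jω) = 1/(1 + jωRC).
Step 3 — Denominator: 1 + jωRC = 1 + j·2871·200·1e-07 = 1 + j0.05743.
Step 4 — H = 0.9967 - j0.05724.
Step 5 — Magnitude: |H| = 0.9984 (-0.0 dB); phase: φ = -3.3°.

|H| = 0.9984 (-0.0 dB), φ = -3.3°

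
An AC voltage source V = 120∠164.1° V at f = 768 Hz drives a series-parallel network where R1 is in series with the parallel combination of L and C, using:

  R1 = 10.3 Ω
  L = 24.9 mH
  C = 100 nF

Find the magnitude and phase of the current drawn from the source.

Step 1 — Angular frequency: ω = 2π·f = 2π·768 = 4825 rad/s.
Step 2 — Component impedances:
  R1: Z = R = 10.3 Ω
  L: Z = jωL = j·4825·0.0249 = 0 + j120.2 Ω
  C: Z = 1/(jωC) = -j/(ω·C) = 0 - j2072 Ω
Step 3 — Parallel branch: L || C = 1/(1/L + 1/C) = 0 + j127.6 Ω.
Step 4 — Series with R1: Z_total = R1 + (L || C) = 10.3 + j127.6 Ω = 128∠85.4° Ω.
Step 5 — Source phasor: V = 120∠164.1° V = -115.4 + j32.88 V.
Step 6 — Ohm's law: I = V / Z_total = (-115.4 + j32.88) / (10.3 + j127.6) = 0.1835 + j0.9196 A.
Step 7 — Convert to polar: |I| = 0.9378 A, ∠I = 78.7°.

I = 0.9378∠78.7° A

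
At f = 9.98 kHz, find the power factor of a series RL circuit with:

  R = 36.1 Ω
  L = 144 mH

Step 1 — Angular frequency: ω = 2π·f = 2π·9980 = 6.271e+04 rad/s.
Step 2 — Component impedances:
  R: Z = R = 36.1 Ω
  L: Z = jωL = j·6.271e+04·0.144 = 0 + j9030 Ω
Step 3 — Series combination: Z_total = R + L = 36.1 + j9030 Ω = 9030∠89.8° Ω.
Step 4 — Power factor: PF = cos(φ) = Re(Z)/|Z| = 36.1/9030 = 0.003998.
Step 5 — Type: Im(Z) = 9030 ⇒ lagging (phase φ = 89.8°).

PF = 0.003998 (lagging, φ = 89.8°)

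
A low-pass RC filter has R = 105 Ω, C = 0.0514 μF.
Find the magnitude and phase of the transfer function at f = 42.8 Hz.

Step 1 — Angular frequency: ω = 2π·42.8 = 268.9 rad/s.
Step 2 — Transfer function: H(jω) = 1/(1 + jωRC).
Step 3 — Denominator: 1 + jωRC = 1 + j·268.9·105·5.14e-08 = 1 + j0.001451.
Step 4 — H = 1 - j0.001451.
Step 5 — Magnitude: |H| = 1 (-0.0 dB); phase: φ = -0.1°.

|H| = 1 (-0.0 dB), φ = -0.1°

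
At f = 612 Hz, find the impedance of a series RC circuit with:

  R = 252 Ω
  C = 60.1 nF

Step 1 — Angular frequency: ω = 2π·f = 2π·612 = 3845 rad/s.
Step 2 — Component impedances:
  R: Z = R = 252 Ω
  C: Z = 1/(jωC) = -j/(ω·C) = 0 - j4327 Ω
Step 3 — Series combination: Z_total = R + C = 252 - j4327 Ω = 4334∠-86.7° Ω.

Z = 252 - j4327 Ω = 4334∠-86.7° Ω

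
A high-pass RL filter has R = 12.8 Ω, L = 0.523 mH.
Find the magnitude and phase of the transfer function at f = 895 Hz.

Step 1 — Angular frequency: ω = 2π·895 = 5623 rad/s.
Step 2 — Transfer function: H(jω) = jωL/(R + jωL).
Step 3 — Numerator jωL = j·2.941; denominator R + jωL = 12.8 + j2.941.
Step 4 — H = 0.05015 + j0.2182.
Step 5 — Magnitude: |H| = 0.2239 (-13.0 dB); phase: φ = 77.1°.

|H| = 0.2239 (-13.0 dB), φ = 77.1°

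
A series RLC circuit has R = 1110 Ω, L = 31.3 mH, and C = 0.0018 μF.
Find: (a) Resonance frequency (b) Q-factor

Step 1 — Resonance condition Im(Z)=0 gives ω₀ = 1/√(LC).
Step 2 — ω₀ = 1/√(0.0313·1.8e-09) = 1.332e+05 rad/s.
Step 3 — f₀ = ω₀/(2π) = 2.12e+04 Hz.
Step 4 — Series Q: Q = ω₀L/R = 1.332e+05·0.0313/1110 = 3.757.

(a) f₀ = 2.12e+04 Hz  (b) Q = 3.757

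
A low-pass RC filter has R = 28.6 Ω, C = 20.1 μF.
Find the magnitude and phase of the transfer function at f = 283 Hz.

Step 1 — Angular frequency: ω = 2π·283 = 1778 rad/s.
Step 2 — Transfer function: H(jω) = 1/(1 + jωRC).
Step 3 — Denominator: 1 + jωRC = 1 + j·1778·28.6·2.01e-05 = 1 + j1.022.
Step 4 — H = 0.489 - j0.4999.
Step 5 — Magnitude: |H| = 0.6993 (-3.1 dB); phase: φ = -45.6°.

|H| = 0.6993 (-3.1 dB), φ = -45.6°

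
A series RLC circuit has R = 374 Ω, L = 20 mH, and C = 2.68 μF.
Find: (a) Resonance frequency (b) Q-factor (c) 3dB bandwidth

Step 1 — Resonance condition Im(Z)=0 gives ω₀ = 1/√(LC).
Step 2 — ω₀ = 1/√(0.02·2.68e-06) = 4319 rad/s.
Step 3 — f₀ = ω₀/(2π) = 687.4 Hz.
Step 4 — Series Q: Q = ω₀L/R = 4319·0.02/374 = 0.231.
Step 5 — 3dB bandwidth: Δω = ω₀/Q = 1.87e+04 rad/s; BW = Δω/(2π) = 2976 Hz.

(a) f₀ = 687.4 Hz  (b) Q = 0.231  (c) BW = 2976 Hz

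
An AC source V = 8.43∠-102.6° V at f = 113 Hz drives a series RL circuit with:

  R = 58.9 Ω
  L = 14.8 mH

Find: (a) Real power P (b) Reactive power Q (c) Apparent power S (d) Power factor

Step 1 — Angular frequency: ω = 2π·f = 2π·113 = 710 rad/s.
Step 2 — Component impedances:
  R: Z = R = 58.9 Ω
  L: Z = jωL = j·710·0.0148 = 0 + j10.51 Ω
Step 3 — Series combination: Z_total = R + L = 58.9 + j10.51 Ω = 59.83∠10.1° Ω.
Step 4 — Source phasor: V = 8.43∠-102.6° V = -1.839 - j8.227 V.
Step 5 — Current: I = V / Z = -0.05441 - j0.13 A = 0.1409∠-112.7° A.
Step 6 — Complex power: S = V·I* = 1.169 + j0.2086 VA.
Step 7 — Real power: P = Re(S) = 1.169 W.
Step 8 — Reactive power: Q = Im(S) = 0.2086 VAR.
Step 9 — Apparent power: |S| = 1.188 VA.
Step 10 — Power factor: PF = P/|S| = 0.9845 (lagging).

(a) P = 1.169 W  (b) Q = 0.2086 VAR  (c) S = 1.188 VA  (d) PF = 0.9845 (lagging)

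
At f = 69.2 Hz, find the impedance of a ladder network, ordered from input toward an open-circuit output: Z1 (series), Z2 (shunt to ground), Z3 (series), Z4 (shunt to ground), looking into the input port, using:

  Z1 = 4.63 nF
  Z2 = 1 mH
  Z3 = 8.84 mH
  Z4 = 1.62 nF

Step 1 — Angular frequency: ω = 2π·f = 2π·69.2 = 434.8 rad/s.
Step 2 — Component impedances:
  Z1: Z = 1/(jωC) = -j/(ω·C) = 0 - j4.967e+05 Ω
  Z2: Z = jωL = j·434.8·0.001 = 0 + j0.4348 Ω
  Z3: Z = jωL = j·434.8·0.00884 = 0 + j3.844 Ω
  Z4: Z = 1/(jωC) = -j/(ω·C) = 0 - j1.42e+06 Ω
Step 3 — Ladder network (open output): work backward from the far end, alternating series and parallel combinations. Z_in = 0 - j4.967e+05 Ω = 4.967e+05∠-90.0° Ω.

Z = 0 - j4.967e+05 Ω = 4.967e+05∠-90.0° Ω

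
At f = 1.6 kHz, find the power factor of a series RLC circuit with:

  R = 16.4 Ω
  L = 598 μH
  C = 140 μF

Step 1 — Angular frequency: ω = 2π·f = 2π·1600 = 1.005e+04 rad/s.
Step 2 — Component impedances:
  R: Z = R = 16.4 Ω
  L: Z = jωL = j·1.005e+04·0.000598 = 0 + j6.012 Ω
  C: Z = 1/(jωC) = -j/(ω·C) = 0 - j0.7105 Ω
Step 3 — Series combination: Z_total = R + L + C = 16.4 + j5.301 Ω = 17.24∠17.9° Ω.
Step 4 — Power factor: PF = cos(φ) = Re(Z)/|Z| = 16.4/17.236 = 0.9515.
Step 5 — Type: Im(Z) = 5.301 ⇒ lagging (phase φ = 17.9°).

PF = 0.9515 (lagging, φ = 17.9°)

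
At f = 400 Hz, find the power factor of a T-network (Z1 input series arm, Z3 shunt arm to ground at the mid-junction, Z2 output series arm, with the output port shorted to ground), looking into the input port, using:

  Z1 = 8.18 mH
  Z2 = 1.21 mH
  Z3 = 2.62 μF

Step 1 — Angular frequency: ω = 2π·f = 2π·400 = 2513 rad/s.
Step 2 — Component impedances:
  Z1: Z = jωL = j·2513·0.00818 = 0 + j20.56 Ω
  Z2: Z = jωL = j·2513·0.00121 = 0 + j3.041 Ω
  Z3: Z = 1/(jωC) = -j/(ω·C) = 0 - j151.9 Ω
Step 3 — With the output port shorted to ground, the output series arm Z2 runs from the junction to ground; the shunt arm Z3 also runs from the junction to ground. They appear in parallel: Z3 || Z2 = 0 + j3.103 Ω.
Step 4 — Series with input arm Z1: Z_in = Z1 + (Z3 || Z2) = 0 + j23.66 Ω = 23.66∠90.0° Ω.
Step 5 — Power factor: PF = cos(φ) = Re(Z)/|Z| = 0/23.66 = 0.
Step 6 — Type: Im(Z) = 23.66 ⇒ lagging (phase φ = 90.0°).

PF = 0 (lagging, φ = 90.0°)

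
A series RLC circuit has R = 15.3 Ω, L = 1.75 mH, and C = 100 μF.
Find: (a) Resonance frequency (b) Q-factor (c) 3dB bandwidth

Step 1 — Resonance: ω₀ = 1/√(LC) = 1/√(0.00175·0.0001) = 2390 rad/s.
Step 2 — f₀ = ω₀/(2π) = 380.5 Hz.
Step 3 — Series Q: Q = ω₀L/R = 2390·0.00175/15.3 = 0.2734.
Step 4 — Bandwidth: Δω = ω₀/Q = 8743 rad/s; BW = Δω/(2π) = 1391 Hz.

(a) f₀ = 380.5 Hz  (b) Q = 0.2734  (c) BW = 1391 Hz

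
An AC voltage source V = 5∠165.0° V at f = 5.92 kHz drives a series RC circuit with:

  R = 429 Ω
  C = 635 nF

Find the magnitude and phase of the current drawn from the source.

Step 1 — Angular frequency: ω = 2π·f = 2π·5920 = 3.72e+04 rad/s.
Step 2 — Component impedances:
  R: Z = R = 429 Ω
  C: Z = 1/(jωC) = -j/(ω·C) = 0 - j42.34 Ω
Step 3 — Series combination: Z_total = R + C = 429 - j42.34 Ω = 431.1∠-5.6° Ω.
Step 4 — Source phasor: V = 5∠165.0° V = -4.83 + j1.294 V.
Step 5 — Ohm's law: I = V / Z_total = (-4.83 + j1.294) / (429 - j42.34) = -0.01144 + j0.001887 A.
Step 6 — Convert to polar: |I| = 0.0116 A, ∠I = 170.6°.

I = 0.0116∠170.6° A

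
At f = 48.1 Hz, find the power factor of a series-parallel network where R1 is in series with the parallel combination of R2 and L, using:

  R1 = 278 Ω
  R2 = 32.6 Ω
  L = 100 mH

Step 1 — Angular frequency: ω = 2π·f = 2π·48.1 = 302.2 rad/s.
Step 2 — Component impedances:
  R1: Z = R = 278 Ω
  R2: Z = R = 32.6 Ω
  L: Z = jωL = j·302.2·0.1 = 0 + j30.22 Ω
Step 3 — Parallel branch: R2 || L = 1/(1/R2 + 1/L) = 15.07 + j16.25 Ω.
Step 4 — Series with R1: Z_total = R1 + (R2 || L) = 293.1 + j16.25 Ω = 293.5∠3.2° Ω.
Step 5 — Power factor: PF = cos(φ) = Re(Z)/|Z| = 293.07/293.52 = 0.9985.
Step 6 — Type: Im(Z) = 16.25 ⇒ lagging (phase φ = 3.2°).

PF = 0.9985 (lagging, φ = 3.2°)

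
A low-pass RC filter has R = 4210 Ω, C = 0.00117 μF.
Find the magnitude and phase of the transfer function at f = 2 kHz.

Step 1 — Angular frequency: ω = 2π·2000 = 1.257e+04 rad/s.
Step 2 — Transfer function: H(jω) = 1/(1 + jωRC).
Step 3 — Denominator: 1 + jωRC = 1 + j·1.257e+04·4210·1.17e-09 = 1 + j0.0619.
Step 4 — H = 0.9962 - j0.06166.
Step 5 — Magnitude: |H| = 0.9981 (-0.0 dB); phase: φ = -3.5°.

|H| = 0.9981 (-0.0 dB), φ = -3.5°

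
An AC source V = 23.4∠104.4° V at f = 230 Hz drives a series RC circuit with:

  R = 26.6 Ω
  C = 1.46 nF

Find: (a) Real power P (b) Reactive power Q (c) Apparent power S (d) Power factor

Step 1 — Angular frequency: ω = 2π·f = 2π·230 = 1445 rad/s.
Step 2 — Component impedances:
  R: Z = R = 26.6 Ω
  C: Z = 1/(jωC) = -j/(ω·C) = 0 - j4.74e+05 Ω
Step 3 — Series combination: Z_total = R + C = 26.6 - j4.74e+05 Ω = 4.74e+05∠-90.0° Ω.
Step 4 — Source phasor: V = 23.4∠104.4° V = -5.819 + j22.66 V.
Step 5 — Current: I = V / Z = -4.782e-05 - j1.228e-05 A = 4.937e-05∠-165.6° A.
Step 6 — Complex power: S = V·I* = 6.484e-08 - j0.001155 VA.
Step 7 — Real power: P = Re(S) = 6.484e-08 W.
Step 8 — Reactive power: Q = Im(S) = -0.001155 VAR.
Step 9 — Apparent power: |S| = 0.001155 VA.
Step 10 — Power factor: PF = P/|S| = 5.612e-05 (leading).

(a) P = 6.484e-08 W  (b) Q = -0.001155 VAR  (c) S = 0.001155 VA  (d) PF = 5.612e-05 (leading)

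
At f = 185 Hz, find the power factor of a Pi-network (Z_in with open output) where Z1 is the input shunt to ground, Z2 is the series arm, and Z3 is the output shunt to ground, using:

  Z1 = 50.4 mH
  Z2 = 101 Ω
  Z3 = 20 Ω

Step 1 — Angular frequency: ω = 2π·f = 2π·185 = 1162 rad/s.
Step 2 — Component impedances:
  Z1: Z = jωL = j·1162·0.0504 = 0 + j58.58 Ω
  Z2: Z = R = 101 Ω
  Z3: Z = R = 20 Ω
Step 3 — With open output, the series arm Z2 and the output shunt Z3 appear in series to ground: Z2 + Z3 = 121 Ω.
Step 4 — Parallel with input shunt Z1: Z_in = Z1 || (Z2 + Z3) = 22.98 + j47.46 Ω = 52.73∠64.2° Ω.
Step 5 — Power factor: PF = cos(φ) = Re(Z)/|Z| = 22.98/52.73 = 0.4358.
Step 6 — Type: Im(Z) = 47.46 ⇒ lagging (phase φ = 64.2°).

PF = 0.4358 (lagging, φ = 64.2°)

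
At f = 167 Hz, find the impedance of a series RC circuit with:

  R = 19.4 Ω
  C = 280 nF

Step 1 — Angular frequency: ω = 2π·f = 2π·167 = 1049 rad/s.
Step 2 — Component impedances:
  R: Z = R = 19.4 Ω
  C: Z = 1/(jωC) = -j/(ω·C) = 0 - j3404 Ω
Step 3 — Series combination: Z_total = R + C = 19.4 - j3404 Ω = 3404∠-89.7° Ω.

Z = 19.4 - j3404 Ω = 3404∠-89.7° Ω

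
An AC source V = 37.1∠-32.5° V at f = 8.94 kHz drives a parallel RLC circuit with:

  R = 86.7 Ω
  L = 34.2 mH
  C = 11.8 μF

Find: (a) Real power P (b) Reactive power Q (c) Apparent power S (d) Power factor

Step 1 — Angular frequency: ω = 2π·f = 2π·8940 = 5.617e+04 rad/s.
Step 2 — Component impedances:
  R: Z = R = 86.7 Ω
  L: Z = jωL = j·5.617e+04·0.0342 = 0 + j1921 Ω
  C: Z = 1/(jωC) = -j/(ω·C) = 0 - j1.509 Ω
Step 3 — Parallel combination: 1/Z_total = 1/R + 1/L + 1/C; Z_total = 0.02629 - j1.509 Ω = 1.51∠-89.0° Ω.
Step 4 — Source phasor: V = 37.1∠-32.5° V = 31.29 - j19.93 V.
Step 5 — Current: I = V / Z = 13.56 + j20.49 A = 24.58∠56.5° A.
Step 6 — Complex power: S = V·I* = 15.88 - j911.6 VA.
Step 7 — Real power: P = Re(S) = 15.88 W.
Step 8 — Reactive power: Q = Im(S) = -911.6 VAR.
Step 9 — Apparent power: |S| = 911.7 VA.
Step 10 — Power factor: PF = P/|S| = 0.01741 (leading).

(a) P = 15.88 W  (b) Q = -911.6 VAR  (c) S = 911.7 VA  (d) PF = 0.01741 (leading)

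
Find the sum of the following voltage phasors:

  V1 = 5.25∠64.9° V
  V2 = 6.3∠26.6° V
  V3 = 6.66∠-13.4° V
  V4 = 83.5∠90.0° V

Step 1 — Convert each phasor to rectangular form:
  V1 = 5.25·(cos(64.9°) + j·sin(64.9°)) = 2.227 + j4.754 V
  V2 = 6.3·(cos(26.6°) + j·sin(26.6°)) = 5.633 + j2.821 V
  V3 = 6.66·(cos(-13.4°) + j·sin(-13.4°)) = 6.479 - j1.543 V
  V4 = 83.5·(cos(90.0°) + j·sin(90.0°)) = 0 + j83.5 V
Step 2 — Sum components: V_total = 14.34 + j89.53 V.
Step 3 — Convert to polar: |V_total| = 90.67 V, ∠V_total = 80.9°.

V_total = 90.67∠80.9° V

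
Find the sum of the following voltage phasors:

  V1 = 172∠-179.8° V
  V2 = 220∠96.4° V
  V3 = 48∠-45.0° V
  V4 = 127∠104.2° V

Step 1 — Convert each phasor to rectangular form:
  V1 = 172·(cos(-179.8°) + j·sin(-179.8°)) = -172 - j0.6004 V
  V2 = 220·(cos(96.4°) + j·sin(96.4°)) = -24.52 + j218.6 V
  V3 = 48·(cos(-45.0°) + j·sin(-45.0°)) = 33.94 - j33.94 V
  V4 = 127·(cos(104.2°) + j·sin(104.2°)) = -31.15 + j123.1 V
Step 2 — Sum components: V_total = -193.7 + j307.2 V.
Step 3 — Convert to polar: |V_total| = 363.2 V, ∠V_total = 122.2°.

V_total = 363.2∠122.2° V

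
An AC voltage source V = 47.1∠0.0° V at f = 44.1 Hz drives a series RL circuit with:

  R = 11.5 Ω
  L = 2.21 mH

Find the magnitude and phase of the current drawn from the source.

Step 1 — Angular frequency: ω = 2π·f = 2π·44.1 = 277.1 rad/s.
Step 2 — Component impedances:
  R: Z = R = 11.5 Ω
  L: Z = jωL = j·277.1·0.00221 = 0 + j0.6124 Ω
Step 3 — Series combination: Z_total = R + L = 11.5 + j0.6124 Ω = 11.52∠3.0° Ω.
Step 4 — Source phasor: V = 47.1∠0.0° V = 47.1 V.
Step 5 — Ohm's law: I = V / Z_total = (47.1) / (11.5 + j0.6124) = 4.084 - j0.2175 A.
Step 6 — Convert to polar: |I| = 4.09 A, ∠I = -3.0°.

I = 4.09∠-3.0° A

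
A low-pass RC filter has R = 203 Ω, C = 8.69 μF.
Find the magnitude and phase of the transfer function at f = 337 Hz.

Step 1 — Angular frequency: ω = 2π·337 = 2117 rad/s.
Step 2 — Transfer function: H(jω) = 1/(1 + jωRC).
Step 3 — Denominator: 1 + jωRC = 1 + j·2117·203·8.69e-06 = 1 + j3.735.
Step 4 — H = 0.06688 - j0.2498.
Step 5 — Magnitude: |H| = 0.2586 (-11.7 dB); phase: φ = -75.0°.

|H| = 0.2586 (-11.7 dB), φ = -75.0°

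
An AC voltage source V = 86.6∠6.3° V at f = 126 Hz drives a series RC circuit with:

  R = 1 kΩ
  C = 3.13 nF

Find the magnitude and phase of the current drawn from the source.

Step 1 — Angular frequency: ω = 2π·f = 2π·126 = 791.7 rad/s.
Step 2 — Component impedances:
  R: Z = R = 1000 Ω
  C: Z = 1/(jωC) = -j/(ω·C) = 0 - j4.036e+05 Ω
Step 3 — Series combination: Z_total = R + C = 1000 - j4.036e+05 Ω = 4.036e+05∠-89.9° Ω.
Step 4 — Source phasor: V = 86.6∠6.3° V = 86.08 + j9.503 V.
Step 5 — Ohm's law: I = V / Z_total = (86.08 + j9.503) / (1000 - j4.036e+05) = -2.302e-05 + j0.0002134 A.
Step 6 — Convert to polar: |I| = 0.0002146 A, ∠I = 96.2°.

I = 0.0002146∠96.2° A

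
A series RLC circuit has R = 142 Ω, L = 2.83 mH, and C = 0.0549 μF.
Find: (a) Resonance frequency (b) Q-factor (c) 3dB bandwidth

Step 1 — Resonance: ω₀ = 1/√(LC) = 1/√(0.00283·5.49e-08) = 8.023e+04 rad/s.
Step 2 — f₀ = ω₀/(2π) = 1.277e+04 Hz.
Step 3 — Series Q: Q = ω₀L/R = 8.023e+04·0.00283/142 = 1.599.
Step 4 — Bandwidth: Δω = ω₀/Q = 5.018e+04 rad/s; BW = Δω/(2π) = 7986 Hz.

(a) f₀ = 1.277e+04 Hz  (b) Q = 1.599  (c) BW = 7986 Hz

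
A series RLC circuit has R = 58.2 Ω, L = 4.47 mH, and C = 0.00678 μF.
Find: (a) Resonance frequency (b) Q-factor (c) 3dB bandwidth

Step 1 — Resonance: ω₀ = 1/√(LC) = 1/√(0.00447·6.78e-09) = 1.816e+05 rad/s.
Step 2 — f₀ = ω₀/(2π) = 2.891e+04 Hz.
Step 3 — Series Q: Q = ω₀L/R = 1.816e+05·0.00447/58.2 = 13.95.
Step 4 — Bandwidth: Δω = ω₀/Q = 1.302e+04 rad/s; BW = Δω/(2π) = 2072 Hz.

(a) f₀ = 2.891e+04 Hz  (b) Q = 13.95  (c) BW = 2072 Hz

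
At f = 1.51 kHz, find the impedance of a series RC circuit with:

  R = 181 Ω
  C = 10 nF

Step 1 — Angular frequency: ω = 2π·f = 2π·1510 = 9488 rad/s.
Step 2 — Component impedances:
  R: Z = R = 181 Ω
  C: Z = 1/(jωC) = -j/(ω·C) = 0 - j1.054e+04 Ω
Step 3 — Series combination: Z_total = R + C = 181 - j1.054e+04 Ω = 1.054e+04∠-89.0° Ω.

Z = 181 - j1.054e+04 Ω = 1.054e+04∠-89.0° Ω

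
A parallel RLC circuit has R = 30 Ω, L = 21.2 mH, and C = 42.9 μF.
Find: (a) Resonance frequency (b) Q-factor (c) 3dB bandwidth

Step 1 — Resonance: ω₀ = 1/√(LC) = 1/√(0.0212·4.29e-05) = 1049 rad/s.
Step 2 — f₀ = ω₀/(2π) = 166.9 Hz.
Step 3 — Parallel Q: Q = R/(ω₀L) = 30/(1049·0.0212) = 1.35.
Step 4 — Bandwidth: Δω = ω₀/Q = 777 rad/s; BW = Δω/(2π) = 123.7 Hz.

(a) f₀ = 166.9 Hz  (b) Q = 1.35  (c) BW = 123.7 Hz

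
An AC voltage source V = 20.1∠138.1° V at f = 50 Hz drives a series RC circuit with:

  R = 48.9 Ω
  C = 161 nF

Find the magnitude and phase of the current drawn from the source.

Step 1 — Angular frequency: ω = 2π·f = 2π·50 = 314.2 rad/s.
Step 2 — Component impedances:
  R: Z = R = 48.9 Ω
  C: Z = 1/(jωC) = -j/(ω·C) = 0 - j1.977e+04 Ω
Step 3 — Series combination: Z_total = R + C = 48.9 - j1.977e+04 Ω = 1.977e+04∠-89.9° Ω.
Step 4 — Source phasor: V = 20.1∠138.1° V = -14.96 + j13.42 V.
Step 5 — Ohm's law: I = V / Z_total = (-14.96 + j13.42) / (48.9 - j1.977e+04) = -0.0006808 - j0.000755 A.
Step 6 — Convert to polar: |I| = 0.001017 A, ∠I = -132.0°.

I = 0.001017∠-132.0° A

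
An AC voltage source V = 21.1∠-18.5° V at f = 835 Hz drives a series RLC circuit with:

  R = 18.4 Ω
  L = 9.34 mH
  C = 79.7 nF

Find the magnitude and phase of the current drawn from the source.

Step 1 — Angular frequency: ω = 2π·f = 2π·835 = 5246 rad/s.
Step 2 — Component impedances:
  R: Z = R = 18.4 Ω
  L: Z = jωL = j·5246·0.00934 = 0 + j49 Ω
  C: Z = 1/(jωC) = -j/(ω·C) = 0 - j2392 Ω
Step 3 — Series combination: Z_total = R + L + C = 18.4 - j2343 Ω = 2343∠-89.5° Ω.
Step 4 — Source phasor: V = 21.1∠-18.5° V = 20.01 - j6.695 V.
Step 5 — Ohm's law: I = V / Z_total = (20.01 - j6.695) / (18.4 - j2343) = 0.002925 + j0.008519 A.
Step 6 — Convert to polar: |I| = 0.009007 A, ∠I = 71.0°.

I = 0.009007∠71.0° A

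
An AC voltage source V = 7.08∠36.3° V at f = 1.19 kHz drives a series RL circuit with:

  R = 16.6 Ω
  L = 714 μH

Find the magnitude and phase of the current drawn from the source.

Step 1 — Angular frequency: ω = 2π·f = 2π·1190 = 7477 rad/s.
Step 2 — Component impedances:
  R: Z = R = 16.6 Ω
  L: Z = jωL = j·7477·0.000714 = 0 + j5.339 Ω
Step 3 — Series combination: Z_total = R + L = 16.6 + j5.339 Ω = 17.44∠17.8° Ω.
Step 4 — Source phasor: V = 7.08∠36.3° V = 5.706 + j4.191 V.
Step 5 — Ohm's law: I = V / Z_total = (5.706 + j4.191) / (16.6 + j5.339) = 0.3851 + j0.1286 A.
Step 6 — Convert to polar: |I| = 0.406 A, ∠I = 18.5°.

I = 0.406∠18.5° A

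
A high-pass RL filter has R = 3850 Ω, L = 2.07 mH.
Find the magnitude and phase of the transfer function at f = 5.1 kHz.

Step 1 — Angular frequency: ω = 2π·5100 = 3.204e+04 rad/s.
Step 2 — Transfer function: H(jω) = jωL/(R + jωL).
Step 3 — Numerator jωL = j·66.33; denominator R + jωL = 3850 + j66.33.
Step 4 — H = 0.0002967 + j0.01722.
Step 5 — Magnitude: |H| = 0.01723 (-35.3 dB); phase: φ = 89.0°.

|H| = 0.01723 (-35.3 dB), φ = 89.0°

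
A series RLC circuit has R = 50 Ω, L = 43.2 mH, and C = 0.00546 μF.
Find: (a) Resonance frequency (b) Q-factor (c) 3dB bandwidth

Step 1 — Resonance: ω₀ = 1/√(LC) = 1/√(0.0432·5.46e-09) = 6.511e+04 rad/s.
Step 2 — f₀ = ω₀/(2π) = 1.036e+04 Hz.
Step 3 — Series Q: Q = ω₀L/R = 6.511e+04·0.0432/50 = 56.26.
Step 4 — Bandwidth: Δω = ω₀/Q = 1157 rad/s; BW = Δω/(2π) = 184.2 Hz.

(a) f₀ = 1.036e+04 Hz  (b) Q = 56.26  (c) BW = 184.2 Hz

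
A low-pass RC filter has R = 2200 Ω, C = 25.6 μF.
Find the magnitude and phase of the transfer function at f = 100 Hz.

Step 1 — Angular frequency: ω = 2π·100 = 628.3 rad/s.
Step 2 — Transfer function: H(jω) = 1/(1 + jωRC).
Step 3 — Denominator: 1 + jωRC = 1 + j·628.3·2200·2.56e-05 = 1 + j35.39.
Step 4 — H = 0.0007979 - j0.02824.
Step 5 — Magnitude: |H| = 0.02825 (-31.0 dB); phase: φ = -88.4°.

|H| = 0.02825 (-31.0 dB), φ = -88.4°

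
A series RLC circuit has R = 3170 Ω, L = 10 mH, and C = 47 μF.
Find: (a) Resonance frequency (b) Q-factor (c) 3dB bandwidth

Step 1 — Resonance: ω₀ = 1/√(LC) = 1/√(0.01·4.7e-05) = 1459 rad/s.
Step 2 — f₀ = ω₀/(2π) = 232.2 Hz.
Step 3 — Series Q: Q = ω₀L/R = 1459·0.01/3170 = 0.004601.
Step 4 — Bandwidth: Δω = ω₀/Q = 3.17e+05 rad/s; BW = Δω/(2π) = 5.045e+04 Hz.

(a) f₀ = 232.2 Hz  (b) Q = 0.004601  (c) BW = 5.045e+04 Hz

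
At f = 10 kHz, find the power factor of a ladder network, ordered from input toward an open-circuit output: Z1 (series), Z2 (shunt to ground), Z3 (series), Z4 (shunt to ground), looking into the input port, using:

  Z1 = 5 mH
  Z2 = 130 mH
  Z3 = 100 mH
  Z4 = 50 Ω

Step 1 — Angular frequency: ω = 2π·f = 2π·1e+04 = 6.283e+04 rad/s.
Step 2 — Component impedances:
  Z1: Z = jωL = j·6.283e+04·0.005 = 0 + j314.2 Ω
  Z2: Z = jωL = j·6.283e+04·0.13 = 0 + j8168 Ω
  Z3: Z = jωL = j·6.283e+04·0.1 = 0 + j6283 Ω
  Z4: Z = R = 50 Ω
Step 3 — Ladder network (open output): work backward from the far end, alternating series and parallel combinations. Z_in = 15.97 + j3866 Ω = 3866∠89.8° Ω.
Step 4 — Power factor: PF = cos(φ) = Re(Z)/|Z| = 15.973/3865.6 = 0.004132.
Step 5 — Type: Im(Z) = 3866 ⇒ lagging (phase φ = 89.8°).

PF = 0.004132 (lagging, φ = 89.8°)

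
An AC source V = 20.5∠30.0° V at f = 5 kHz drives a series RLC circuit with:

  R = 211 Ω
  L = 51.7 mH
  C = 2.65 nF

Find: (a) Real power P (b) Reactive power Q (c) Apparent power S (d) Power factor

Step 1 — Angular frequency: ω = 2π·f = 2π·5000 = 3.142e+04 rad/s.
Step 2 — Component impedances:
  R: Z = R = 211 Ω
  L: Z = jωL = j·3.142e+04·0.0517 = 0 + j1624 Ω
  C: Z = 1/(jωC) = -j/(ω·C) = 0 - j1.201e+04 Ω
Step 3 — Series combination: Z_total = R + L + C = 211 - j1.039e+04 Ω = 1.039e+04∠-88.8° Ω.
Step 4 — Source phasor: V = 20.5∠30.0° V = 17.75 + j10.25 V.
Step 5 — Current: I = V / Z = -0.0009517 + j0.001728 A = 0.001973∠118.8° A.
Step 6 — Complex power: S = V·I* = 0.0008215 - j0.04044 VA.
Step 7 — Real power: P = Re(S) = 0.0008215 W.
Step 8 — Reactive power: Q = Im(S) = -0.04044 VAR.
Step 9 — Apparent power: |S| = 0.04045 VA.
Step 10 — Power factor: PF = P/|S| = 0.02031 (leading).

(a) P = 0.0008215 W  (b) Q = -0.04044 VAR  (c) S = 0.04045 VA  (d) PF = 0.02031 (leading)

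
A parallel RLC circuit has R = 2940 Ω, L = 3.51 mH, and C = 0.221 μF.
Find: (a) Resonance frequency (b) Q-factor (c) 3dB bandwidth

Step 1 — Resonance: ω₀ = 1/√(LC) = 1/√(0.00351·2.21e-07) = 3.59e+04 rad/s.
Step 2 — f₀ = ω₀/(2π) = 5714 Hz.
Step 3 — Parallel Q: Q = R/(ω₀L) = 2940/(3.59e+04·0.00351) = 23.33.
Step 4 — Bandwidth: Δω = ω₀/Q = 1539 rad/s; BW = Δω/(2π) = 245 Hz.

(a) f₀ = 5714 Hz  (b) Q = 23.33  (c) BW = 245 Hz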